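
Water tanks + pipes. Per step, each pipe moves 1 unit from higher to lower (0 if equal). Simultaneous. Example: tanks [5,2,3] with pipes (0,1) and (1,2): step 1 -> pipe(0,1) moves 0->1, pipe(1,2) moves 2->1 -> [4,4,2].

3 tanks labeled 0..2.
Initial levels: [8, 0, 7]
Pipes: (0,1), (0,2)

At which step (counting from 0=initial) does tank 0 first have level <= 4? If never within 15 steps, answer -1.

Step 1: flows [0->1,0->2] -> levels [6 1 8]
Step 2: flows [0->1,2->0] -> levels [6 2 7]
Step 3: flows [0->1,2->0] -> levels [6 3 6]
Step 4: flows [0->1,0=2] -> levels [5 4 6]
Step 5: flows [0->1,2->0] -> levels [5 5 5]
Step 6: flows [0=1,0=2] -> levels [5 5 5]
  -> stable; tank 0 stays at 5 > 4
Tank 0 never reaches <=4 within 15 steps

Answer: -1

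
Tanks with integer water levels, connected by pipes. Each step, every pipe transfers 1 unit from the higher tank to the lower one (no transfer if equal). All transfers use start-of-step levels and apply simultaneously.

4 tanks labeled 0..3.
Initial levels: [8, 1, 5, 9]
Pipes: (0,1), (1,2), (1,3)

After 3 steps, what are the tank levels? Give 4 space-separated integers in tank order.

Step 1: flows [0->1,2->1,3->1] -> levels [7 4 4 8]
Step 2: flows [0->1,1=2,3->1] -> levels [6 6 4 7]
Step 3: flows [0=1,1->2,3->1] -> levels [6 6 5 6]

Answer: 6 6 5 6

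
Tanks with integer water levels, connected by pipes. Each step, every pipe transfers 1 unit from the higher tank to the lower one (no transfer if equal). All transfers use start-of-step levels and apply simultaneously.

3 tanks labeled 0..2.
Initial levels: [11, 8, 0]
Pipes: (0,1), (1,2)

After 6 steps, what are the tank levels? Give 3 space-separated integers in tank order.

Answer: 7 6 6

Derivation:
Step 1: flows [0->1,1->2] -> levels [10 8 1]
Step 2: flows [0->1,1->2] -> levels [9 8 2]
Step 3: flows [0->1,1->2] -> levels [8 8 3]
Step 4: flows [0=1,1->2] -> levels [8 7 4]
Step 5: flows [0->1,1->2] -> levels [7 7 5]
Step 6: flows [0=1,1->2] -> levels [7 6 6]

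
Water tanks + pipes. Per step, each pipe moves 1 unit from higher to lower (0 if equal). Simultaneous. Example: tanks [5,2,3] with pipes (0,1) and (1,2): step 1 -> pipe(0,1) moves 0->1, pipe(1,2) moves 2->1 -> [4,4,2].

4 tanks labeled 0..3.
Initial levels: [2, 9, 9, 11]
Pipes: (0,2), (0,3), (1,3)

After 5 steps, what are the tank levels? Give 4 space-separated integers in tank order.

Answer: 8 9 7 7

Derivation:
Step 1: flows [2->0,3->0,3->1] -> levels [4 10 8 9]
Step 2: flows [2->0,3->0,1->3] -> levels [6 9 7 9]
Step 3: flows [2->0,3->0,1=3] -> levels [8 9 6 8]
Step 4: flows [0->2,0=3,1->3] -> levels [7 8 7 9]
Step 5: flows [0=2,3->0,3->1] -> levels [8 9 7 7]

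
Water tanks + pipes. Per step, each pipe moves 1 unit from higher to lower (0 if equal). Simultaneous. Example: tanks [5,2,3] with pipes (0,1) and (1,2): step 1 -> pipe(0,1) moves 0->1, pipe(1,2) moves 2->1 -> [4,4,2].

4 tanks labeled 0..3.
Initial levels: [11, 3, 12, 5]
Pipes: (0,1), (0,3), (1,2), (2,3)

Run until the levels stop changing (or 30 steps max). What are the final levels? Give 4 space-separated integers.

Answer: 7 8 7 9

Derivation:
Step 1: flows [0->1,0->3,2->1,2->3] -> levels [9 5 10 7]
Step 2: flows [0->1,0->3,2->1,2->3] -> levels [7 7 8 9]
Step 3: flows [0=1,3->0,2->1,3->2] -> levels [8 8 8 7]
Step 4: flows [0=1,0->3,1=2,2->3] -> levels [7 8 7 9]
Step 5: flows [1->0,3->0,1->2,3->2] -> levels [9 6 9 7]
Step 6: flows [0->1,0->3,2->1,2->3] -> levels [7 8 7 9]
  -> period-2 cycle: step 6 state = step 4 state; never stabilizes
  -> state at step 30: (30-4) mod 2 = 0, same as step 4 -> [7 8 7 9]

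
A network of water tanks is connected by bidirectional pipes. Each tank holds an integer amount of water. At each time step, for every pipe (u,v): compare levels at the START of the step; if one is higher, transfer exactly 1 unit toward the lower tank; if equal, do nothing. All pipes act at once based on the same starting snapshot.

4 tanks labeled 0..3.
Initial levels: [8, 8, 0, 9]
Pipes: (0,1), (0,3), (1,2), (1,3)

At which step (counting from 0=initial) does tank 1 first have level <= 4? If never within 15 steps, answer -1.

Answer: -1

Derivation:
Step 1: flows [0=1,3->0,1->2,3->1] -> levels [9 8 1 7]
Step 2: flows [0->1,0->3,1->2,1->3] -> levels [7 7 2 9]
Step 3: flows [0=1,3->0,1->2,3->1] -> levels [8 7 3 7]
Step 4: flows [0->1,0->3,1->2,1=3] -> levels [6 7 4 8]
Step 5: flows [1->0,3->0,1->2,3->1] -> levels [8 6 5 6]
Step 6: flows [0->1,0->3,1->2,1=3] -> levels [6 6 6 7]
Step 7: flows [0=1,3->0,1=2,3->1] -> levels [7 7 6 5]
Step 8: flows [0=1,0->3,1->2,1->3] -> levels [6 5 7 7]
Step 9: flows [0->1,3->0,2->1,3->1] -> levels [6 8 6 5]
Step 10: flows [1->0,0->3,1->2,1->3] -> levels [6 5 7 7]
  -> period-2 cycle (repeats step 8); tank 1 never drops to <=4
Tank 1 never reaches <=4 within 15 steps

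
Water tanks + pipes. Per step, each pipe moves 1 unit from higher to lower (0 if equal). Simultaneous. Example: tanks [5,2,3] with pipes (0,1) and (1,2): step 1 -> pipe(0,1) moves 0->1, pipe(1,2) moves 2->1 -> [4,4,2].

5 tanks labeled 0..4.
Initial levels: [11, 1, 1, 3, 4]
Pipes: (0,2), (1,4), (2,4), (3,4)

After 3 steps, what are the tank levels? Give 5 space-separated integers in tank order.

Answer: 8 2 5 4 1

Derivation:
Step 1: flows [0->2,4->1,4->2,4->3] -> levels [10 2 3 4 1]
Step 2: flows [0->2,1->4,2->4,3->4] -> levels [9 1 3 3 4]
Step 3: flows [0->2,4->1,4->2,4->3] -> levels [8 2 5 4 1]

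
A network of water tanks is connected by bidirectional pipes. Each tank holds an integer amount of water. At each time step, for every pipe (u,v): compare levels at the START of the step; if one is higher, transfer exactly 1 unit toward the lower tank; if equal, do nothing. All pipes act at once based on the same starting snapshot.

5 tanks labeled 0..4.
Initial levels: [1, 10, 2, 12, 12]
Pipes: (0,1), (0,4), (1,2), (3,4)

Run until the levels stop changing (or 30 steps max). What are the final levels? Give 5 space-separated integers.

Answer: 9 6 7 8 7

Derivation:
Step 1: flows [1->0,4->0,1->2,3=4] -> levels [3 8 3 12 11]
Step 2: flows [1->0,4->0,1->2,3->4] -> levels [5 6 4 11 11]
Step 3: flows [1->0,4->0,1->2,3=4] -> levels [7 4 5 11 10]
Step 4: flows [0->1,4->0,2->1,3->4] -> levels [7 6 4 10 10]
Step 5: flows [0->1,4->0,1->2,3=4] -> levels [7 6 5 10 9]
Step 6: flows [0->1,4->0,1->2,3->4] -> levels [7 6 6 9 9]
Step 7: flows [0->1,4->0,1=2,3=4] -> levels [7 7 6 9 8]
Step 8: flows [0=1,4->0,1->2,3->4] -> levels [8 6 7 8 8]
Step 9: flows [0->1,0=4,2->1,3=4] -> levels [7 8 6 8 8]
Step 10: flows [1->0,4->0,1->2,3=4] -> levels [9 6 7 8 7]
Step 11: flows [0->1,0->4,2->1,3->4] -> levels [7 8 6 7 9]
Step 12: flows [1->0,4->0,1->2,4->3] -> levels [9 6 7 8 7]
  -> period-2 cycle: step 12 state = step 10 state; never stabilizes
  -> state at step 30: (30-10) mod 2 = 0, same as step 10 -> [9 6 7 8 7]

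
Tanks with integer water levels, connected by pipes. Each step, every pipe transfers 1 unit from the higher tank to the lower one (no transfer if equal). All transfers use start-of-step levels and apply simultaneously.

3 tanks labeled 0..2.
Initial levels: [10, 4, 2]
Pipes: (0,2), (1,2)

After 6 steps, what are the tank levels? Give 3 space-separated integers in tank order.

Step 1: flows [0->2,1->2] -> levels [9 3 4]
Step 2: flows [0->2,2->1] -> levels [8 4 4]
Step 3: flows [0->2,1=2] -> levels [7 4 5]
Step 4: flows [0->2,2->1] -> levels [6 5 5]
Step 5: flows [0->2,1=2] -> levels [5 5 6]
Step 6: flows [2->0,2->1] -> levels [6 6 4]

Answer: 6 6 4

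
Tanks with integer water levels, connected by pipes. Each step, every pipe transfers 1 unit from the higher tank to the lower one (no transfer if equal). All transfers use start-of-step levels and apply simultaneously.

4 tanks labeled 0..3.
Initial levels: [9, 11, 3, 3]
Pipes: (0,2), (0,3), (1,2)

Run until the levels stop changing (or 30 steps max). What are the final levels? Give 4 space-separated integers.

Step 1: flows [0->2,0->3,1->2] -> levels [7 10 5 4]
Step 2: flows [0->2,0->3,1->2] -> levels [5 9 7 5]
Step 3: flows [2->0,0=3,1->2] -> levels [6 8 7 5]
Step 4: flows [2->0,0->3,1->2] -> levels [6 7 7 6]
Step 5: flows [2->0,0=3,1=2] -> levels [7 7 6 6]
Step 6: flows [0->2,0->3,1->2] -> levels [5 6 8 7]
Step 7: flows [2->0,3->0,2->1] -> levels [7 7 6 6]
  -> period-2 cycle: step 7 state = step 5 state; never stabilizes
  -> state at step 30: (30-5) mod 2 = 1, same as step 6 -> [5 6 8 7]

Answer: 5 6 8 7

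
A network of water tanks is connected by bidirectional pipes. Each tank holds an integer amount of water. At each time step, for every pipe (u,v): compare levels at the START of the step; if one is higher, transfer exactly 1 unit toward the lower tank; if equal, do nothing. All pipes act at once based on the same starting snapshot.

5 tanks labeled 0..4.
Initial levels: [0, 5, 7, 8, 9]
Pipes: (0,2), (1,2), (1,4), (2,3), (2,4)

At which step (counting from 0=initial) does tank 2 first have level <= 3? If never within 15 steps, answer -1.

Answer: 6

Derivation:
Step 1: flows [2->0,2->1,4->1,3->2,4->2] -> levels [1 7 7 7 7]
Step 2: flows [2->0,1=2,1=4,2=3,2=4] -> levels [2 7 6 7 7]
Step 3: flows [2->0,1->2,1=4,3->2,4->2] -> levels [3 6 8 6 6]
Step 4: flows [2->0,2->1,1=4,2->3,2->4] -> levels [4 7 4 7 7]
Step 5: flows [0=2,1->2,1=4,3->2,4->2] -> levels [4 6 7 6 6]
Step 6: flows [2->0,2->1,1=4,2->3,2->4] -> levels [5 7 3 7 7]
Tank 2 first reaches <=3 at step 6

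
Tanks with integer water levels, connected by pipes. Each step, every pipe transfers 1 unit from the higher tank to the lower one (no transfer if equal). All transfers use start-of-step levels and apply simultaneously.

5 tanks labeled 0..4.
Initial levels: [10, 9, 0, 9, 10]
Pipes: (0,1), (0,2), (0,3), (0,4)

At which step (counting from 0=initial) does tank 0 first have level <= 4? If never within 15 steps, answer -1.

Step 1: flows [0->1,0->2,0->3,0=4] -> levels [7 10 1 10 10]
Step 2: flows [1->0,0->2,3->0,4->0] -> levels [9 9 2 9 9]
Step 3: flows [0=1,0->2,0=3,0=4] -> levels [8 9 3 9 9]
Step 4: flows [1->0,0->2,3->0,4->0] -> levels [10 8 4 8 8]
Step 5: flows [0->1,0->2,0->3,0->4] -> levels [6 9 5 9 9]
Step 6: flows [1->0,0->2,3->0,4->0] -> levels [8 8 6 8 8]
Step 7: flows [0=1,0->2,0=3,0=4] -> levels [7 8 7 8 8]
Step 8: flows [1->0,0=2,3->0,4->0] -> levels [10 7 7 7 7]
Step 9: flows [0->1,0->2,0->3,0->4] -> levels [6 8 8 8 8]
Step 10: flows [1->0,2->0,3->0,4->0] -> levels [10 7 7 7 7]
  -> period-2 cycle (repeats step 8); tank 0 never drops to <=4
Tank 0 never reaches <=4 within 15 steps

Answer: -1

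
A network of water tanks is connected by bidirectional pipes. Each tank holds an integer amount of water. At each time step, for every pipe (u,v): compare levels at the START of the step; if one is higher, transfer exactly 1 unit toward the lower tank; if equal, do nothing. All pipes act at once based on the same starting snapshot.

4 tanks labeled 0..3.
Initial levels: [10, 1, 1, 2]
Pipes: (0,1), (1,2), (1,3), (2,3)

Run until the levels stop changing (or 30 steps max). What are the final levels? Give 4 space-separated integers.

Answer: 4 2 4 4

Derivation:
Step 1: flows [0->1,1=2,3->1,3->2] -> levels [9 3 2 0]
Step 2: flows [0->1,1->2,1->3,2->3] -> levels [8 2 2 2]
Step 3: flows [0->1,1=2,1=3,2=3] -> levels [7 3 2 2]
Step 4: flows [0->1,1->2,1->3,2=3] -> levels [6 2 3 3]
Step 5: flows [0->1,2->1,3->1,2=3] -> levels [5 5 2 2]
Step 6: flows [0=1,1->2,1->3,2=3] -> levels [5 3 3 3]
Step 7: flows [0->1,1=2,1=3,2=3] -> levels [4 4 3 3]
Step 8: flows [0=1,1->2,1->3,2=3] -> levels [4 2 4 4]
Step 9: flows [0->1,2->1,3->1,2=3] -> levels [3 5 3 3]
Step 10: flows [1->0,1->2,1->3,2=3] -> levels [4 2 4 4]
  -> period-2 cycle: step 10 state = step 8 state; never stabilizes
  -> state at step 30: (30-8) mod 2 = 0, same as step 8 -> [4 2 4 4]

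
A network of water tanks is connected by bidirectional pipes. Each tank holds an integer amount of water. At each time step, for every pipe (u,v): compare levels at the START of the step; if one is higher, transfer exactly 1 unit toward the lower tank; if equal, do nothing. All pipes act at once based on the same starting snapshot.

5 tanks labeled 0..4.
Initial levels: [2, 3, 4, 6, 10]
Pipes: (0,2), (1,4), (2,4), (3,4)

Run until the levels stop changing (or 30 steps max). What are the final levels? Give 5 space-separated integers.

Step 1: flows [2->0,4->1,4->2,4->3] -> levels [3 4 4 7 7]
Step 2: flows [2->0,4->1,4->2,3=4] -> levels [4 5 4 7 5]
Step 3: flows [0=2,1=4,4->2,3->4] -> levels [4 5 5 6 5]
Step 4: flows [2->0,1=4,2=4,3->4] -> levels [5 5 4 5 6]
Step 5: flows [0->2,4->1,4->2,4->3] -> levels [4 6 6 6 3]
Step 6: flows [2->0,1->4,2->4,3->4] -> levels [5 5 4 5 6]
  -> period-2 cycle: step 6 state = step 4 state; never stabilizes
  -> state at step 30: (30-4) mod 2 = 0, same as step 4 -> [5 5 4 5 6]

Answer: 5 5 4 5 6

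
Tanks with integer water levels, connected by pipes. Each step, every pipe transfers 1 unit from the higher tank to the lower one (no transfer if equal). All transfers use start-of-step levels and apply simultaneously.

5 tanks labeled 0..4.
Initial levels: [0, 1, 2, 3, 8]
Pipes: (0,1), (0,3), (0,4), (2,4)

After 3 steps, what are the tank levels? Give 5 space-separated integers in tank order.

Step 1: flows [1->0,3->0,4->0,4->2] -> levels [3 0 3 2 6]
Step 2: flows [0->1,0->3,4->0,4->2] -> levels [2 1 4 3 4]
Step 3: flows [0->1,3->0,4->0,2=4] -> levels [3 2 4 2 3]

Answer: 3 2 4 2 3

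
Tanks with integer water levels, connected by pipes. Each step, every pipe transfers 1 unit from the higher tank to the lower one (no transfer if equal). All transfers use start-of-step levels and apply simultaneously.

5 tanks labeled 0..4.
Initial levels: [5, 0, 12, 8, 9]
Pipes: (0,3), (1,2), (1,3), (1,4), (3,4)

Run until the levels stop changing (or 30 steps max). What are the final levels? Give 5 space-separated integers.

Step 1: flows [3->0,2->1,3->1,4->1,4->3] -> levels [6 3 11 7 7]
Step 2: flows [3->0,2->1,3->1,4->1,3=4] -> levels [7 6 10 5 6]
Step 3: flows [0->3,2->1,1->3,1=4,4->3] -> levels [6 6 9 8 5]
Step 4: flows [3->0,2->1,3->1,1->4,3->4] -> levels [7 7 8 5 7]
Step 5: flows [0->3,2->1,1->3,1=4,4->3] -> levels [6 7 7 8 6]
Step 6: flows [3->0,1=2,3->1,1->4,3->4] -> levels [7 7 7 5 8]
Step 7: flows [0->3,1=2,1->3,4->1,4->3] -> levels [6 7 7 8 6]
  -> period-2 cycle: step 7 state = step 5 state; never stabilizes
  -> state at step 30: (30-5) mod 2 = 1, same as step 6 -> [7 7 7 5 8]

Answer: 7 7 7 5 8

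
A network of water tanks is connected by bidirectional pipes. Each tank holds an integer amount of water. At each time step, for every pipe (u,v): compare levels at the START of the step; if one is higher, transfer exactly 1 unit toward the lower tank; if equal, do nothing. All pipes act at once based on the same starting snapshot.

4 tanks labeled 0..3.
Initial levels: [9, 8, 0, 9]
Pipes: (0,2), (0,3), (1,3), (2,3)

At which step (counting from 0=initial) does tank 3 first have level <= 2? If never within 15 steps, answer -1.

Step 1: flows [0->2,0=3,3->1,3->2] -> levels [8 9 2 7]
Step 2: flows [0->2,0->3,1->3,3->2] -> levels [6 8 4 8]
Step 3: flows [0->2,3->0,1=3,3->2] -> levels [6 8 6 6]
Step 4: flows [0=2,0=3,1->3,2=3] -> levels [6 7 6 7]
Step 5: flows [0=2,3->0,1=3,3->2] -> levels [7 7 7 5]
Step 6: flows [0=2,0->3,1->3,2->3] -> levels [6 6 6 8]
Step 7: flows [0=2,3->0,3->1,3->2] -> levels [7 7 7 5]
  -> period-2 cycle (repeats step 5); tank 3 never drops to <=2
Tank 3 never reaches <=2 within 15 steps

Answer: -1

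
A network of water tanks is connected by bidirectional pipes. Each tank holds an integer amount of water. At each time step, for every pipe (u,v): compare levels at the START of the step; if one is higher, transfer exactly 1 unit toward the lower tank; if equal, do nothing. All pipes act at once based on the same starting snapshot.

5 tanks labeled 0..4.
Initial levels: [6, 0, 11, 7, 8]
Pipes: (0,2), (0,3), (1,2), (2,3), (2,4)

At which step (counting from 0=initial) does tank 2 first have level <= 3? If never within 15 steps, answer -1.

Answer: -1

Derivation:
Step 1: flows [2->0,3->0,2->1,2->3,2->4] -> levels [8 1 7 7 9]
Step 2: flows [0->2,0->3,2->1,2=3,4->2] -> levels [6 2 8 8 8]
Step 3: flows [2->0,3->0,2->1,2=3,2=4] -> levels [8 3 6 7 8]
Step 4: flows [0->2,0->3,2->1,3->2,4->2] -> levels [6 4 8 7 7]
Step 5: flows [2->0,3->0,2->1,2->3,2->4] -> levels [8 5 4 7 8]
Step 6: flows [0->2,0->3,1->2,3->2,4->2] -> levels [6 4 8 7 7]
  -> period-2 cycle (repeats step 4); tank 2 never drops to <=3
Tank 2 never reaches <=3 within 15 steps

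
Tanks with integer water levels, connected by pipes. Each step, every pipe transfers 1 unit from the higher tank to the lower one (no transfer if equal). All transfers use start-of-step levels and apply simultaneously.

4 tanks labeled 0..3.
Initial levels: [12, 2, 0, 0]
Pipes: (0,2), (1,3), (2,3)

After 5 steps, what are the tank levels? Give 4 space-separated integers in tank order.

Step 1: flows [0->2,1->3,2=3] -> levels [11 1 1 1]
Step 2: flows [0->2,1=3,2=3] -> levels [10 1 2 1]
Step 3: flows [0->2,1=3,2->3] -> levels [9 1 2 2]
Step 4: flows [0->2,3->1,2=3] -> levels [8 2 3 1]
Step 5: flows [0->2,1->3,2->3] -> levels [7 1 3 3]

Answer: 7 1 3 3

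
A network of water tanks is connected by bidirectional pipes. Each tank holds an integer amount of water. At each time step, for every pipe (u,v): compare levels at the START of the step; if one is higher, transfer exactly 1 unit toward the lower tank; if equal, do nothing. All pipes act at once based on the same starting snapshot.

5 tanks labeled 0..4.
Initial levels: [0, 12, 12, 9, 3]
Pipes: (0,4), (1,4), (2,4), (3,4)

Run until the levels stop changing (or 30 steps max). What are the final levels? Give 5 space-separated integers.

Answer: 6 7 7 7 9

Derivation:
Step 1: flows [4->0,1->4,2->4,3->4] -> levels [1 11 11 8 5]
Step 2: flows [4->0,1->4,2->4,3->4] -> levels [2 10 10 7 7]
Step 3: flows [4->0,1->4,2->4,3=4] -> levels [3 9 9 7 8]
Step 4: flows [4->0,1->4,2->4,4->3] -> levels [4 8 8 8 8]
Step 5: flows [4->0,1=4,2=4,3=4] -> levels [5 8 8 8 7]
Step 6: flows [4->0,1->4,2->4,3->4] -> levels [6 7 7 7 9]
Step 7: flows [4->0,4->1,4->2,4->3] -> levels [7 8 8 8 5]
Step 8: flows [0->4,1->4,2->4,3->4] -> levels [6 7 7 7 9]
  -> period-2 cycle: step 8 state = step 6 state; never stabilizes
  -> state at step 30: (30-6) mod 2 = 0, same as step 6 -> [6 7 7 7 9]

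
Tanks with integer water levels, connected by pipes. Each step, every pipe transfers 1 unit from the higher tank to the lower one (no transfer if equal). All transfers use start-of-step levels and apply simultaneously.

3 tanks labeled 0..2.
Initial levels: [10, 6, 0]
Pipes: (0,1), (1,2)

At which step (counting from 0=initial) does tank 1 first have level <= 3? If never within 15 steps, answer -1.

Step 1: flows [0->1,1->2] -> levels [9 6 1]
Step 2: flows [0->1,1->2] -> levels [8 6 2]
Step 3: flows [0->1,1->2] -> levels [7 6 3]
Step 4: flows [0->1,1->2] -> levels [6 6 4]
Step 5: flows [0=1,1->2] -> levels [6 5 5]
Step 6: flows [0->1,1=2] -> levels [5 6 5]
Step 7: flows [1->0,1->2] -> levels [6 4 6]
Step 8: flows [0->1,2->1] -> levels [5 6 5]
  -> period-2 cycle (repeats step 6); tank 1 never drops to <=3
Tank 1 never reaches <=3 within 15 steps

Answer: -1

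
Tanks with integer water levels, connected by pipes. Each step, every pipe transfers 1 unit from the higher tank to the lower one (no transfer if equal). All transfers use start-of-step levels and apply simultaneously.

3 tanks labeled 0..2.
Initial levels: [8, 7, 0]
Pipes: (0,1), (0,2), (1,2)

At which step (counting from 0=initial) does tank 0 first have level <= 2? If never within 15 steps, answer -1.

Answer: -1

Derivation:
Step 1: flows [0->1,0->2,1->2] -> levels [6 7 2]
Step 2: flows [1->0,0->2,1->2] -> levels [6 5 4]
Step 3: flows [0->1,0->2,1->2] -> levels [4 5 6]
Step 4: flows [1->0,2->0,2->1] -> levels [6 5 4]
  -> period-2 cycle (repeats step 2); tank 0 never drops to <=2
Tank 0 never reaches <=2 within 15 steps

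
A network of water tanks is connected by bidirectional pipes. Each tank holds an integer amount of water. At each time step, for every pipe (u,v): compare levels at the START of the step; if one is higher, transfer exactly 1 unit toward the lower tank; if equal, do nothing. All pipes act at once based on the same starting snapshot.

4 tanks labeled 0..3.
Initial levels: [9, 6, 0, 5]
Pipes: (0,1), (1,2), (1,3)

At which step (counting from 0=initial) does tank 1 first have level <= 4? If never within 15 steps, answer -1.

Answer: 5

Derivation:
Step 1: flows [0->1,1->2,1->3] -> levels [8 5 1 6]
Step 2: flows [0->1,1->2,3->1] -> levels [7 6 2 5]
Step 3: flows [0->1,1->2,1->3] -> levels [6 5 3 6]
Step 4: flows [0->1,1->2,3->1] -> levels [5 6 4 5]
Step 5: flows [1->0,1->2,1->3] -> levels [6 3 5 6]
Tank 1 first reaches <=4 at step 5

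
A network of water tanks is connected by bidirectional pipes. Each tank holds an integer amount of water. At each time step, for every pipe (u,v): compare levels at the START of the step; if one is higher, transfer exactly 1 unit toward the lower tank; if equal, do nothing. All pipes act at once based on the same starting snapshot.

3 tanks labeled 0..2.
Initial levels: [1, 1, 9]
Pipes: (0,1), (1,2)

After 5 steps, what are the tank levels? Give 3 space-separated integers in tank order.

Answer: 3 4 4

Derivation:
Step 1: flows [0=1,2->1] -> levels [1 2 8]
Step 2: flows [1->0,2->1] -> levels [2 2 7]
Step 3: flows [0=1,2->1] -> levels [2 3 6]
Step 4: flows [1->0,2->1] -> levels [3 3 5]
Step 5: flows [0=1,2->1] -> levels [3 4 4]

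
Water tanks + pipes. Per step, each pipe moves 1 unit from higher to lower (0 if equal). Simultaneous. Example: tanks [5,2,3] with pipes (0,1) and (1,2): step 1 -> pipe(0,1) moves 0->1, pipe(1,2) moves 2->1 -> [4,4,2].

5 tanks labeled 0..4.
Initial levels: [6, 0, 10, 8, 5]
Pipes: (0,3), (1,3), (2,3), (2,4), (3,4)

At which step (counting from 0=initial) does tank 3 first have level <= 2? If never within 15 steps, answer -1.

Step 1: flows [3->0,3->1,2->3,2->4,3->4] -> levels [7 1 8 6 7]
Step 2: flows [0->3,3->1,2->3,2->4,4->3] -> levels [6 2 6 8 7]
Step 3: flows [3->0,3->1,3->2,4->2,3->4] -> levels [7 3 8 4 7]
Step 4: flows [0->3,3->1,2->3,2->4,4->3] -> levels [6 4 6 6 7]
Step 5: flows [0=3,3->1,2=3,4->2,4->3] -> levels [6 5 7 6 5]
Step 6: flows [0=3,3->1,2->3,2->4,3->4] -> levels [6 6 5 5 7]
Step 7: flows [0->3,1->3,2=3,4->2,4->3] -> levels [5 5 6 8 5]
Step 8: flows [3->0,3->1,3->2,2->4,3->4] -> levels [6 6 6 4 7]
Step 9: flows [0->3,1->3,2->3,4->2,4->3] -> levels [5 5 6 8 5]
  -> period-2 cycle (repeats step 7); tank 3 never drops to <=2
Tank 3 never reaches <=2 within 15 steps

Answer: -1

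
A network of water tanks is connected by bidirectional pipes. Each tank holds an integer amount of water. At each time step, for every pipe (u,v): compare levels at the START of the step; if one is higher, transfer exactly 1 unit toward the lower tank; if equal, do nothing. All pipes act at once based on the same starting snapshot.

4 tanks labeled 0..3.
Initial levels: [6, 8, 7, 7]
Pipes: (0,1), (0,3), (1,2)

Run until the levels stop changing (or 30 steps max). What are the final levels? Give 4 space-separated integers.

Answer: 6 8 7 7

Derivation:
Step 1: flows [1->0,3->0,1->2] -> levels [8 6 8 6]
Step 2: flows [0->1,0->3,2->1] -> levels [6 8 7 7]
  -> period-2 cycle: step 2 state = step 0 state; never stabilizes
  -> state at step 30: (30-0) mod 2 = 0, same as step 0 -> [6 8 7 7]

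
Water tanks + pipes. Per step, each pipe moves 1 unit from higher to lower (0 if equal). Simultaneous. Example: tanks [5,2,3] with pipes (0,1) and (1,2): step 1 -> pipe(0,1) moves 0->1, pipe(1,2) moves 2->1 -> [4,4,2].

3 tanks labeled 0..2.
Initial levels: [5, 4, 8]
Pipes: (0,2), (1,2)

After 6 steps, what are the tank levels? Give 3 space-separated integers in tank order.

Answer: 6 6 5

Derivation:
Step 1: flows [2->0,2->1] -> levels [6 5 6]
Step 2: flows [0=2,2->1] -> levels [6 6 5]
Step 3: flows [0->2,1->2] -> levels [5 5 7]
Step 4: flows [2->0,2->1] -> levels [6 6 5]
  -> period-2 cycle: step 4 state = step 2 state
  -> state at step 6: (6-2) mod 2 = 0, same as step 2 -> [6 6 5]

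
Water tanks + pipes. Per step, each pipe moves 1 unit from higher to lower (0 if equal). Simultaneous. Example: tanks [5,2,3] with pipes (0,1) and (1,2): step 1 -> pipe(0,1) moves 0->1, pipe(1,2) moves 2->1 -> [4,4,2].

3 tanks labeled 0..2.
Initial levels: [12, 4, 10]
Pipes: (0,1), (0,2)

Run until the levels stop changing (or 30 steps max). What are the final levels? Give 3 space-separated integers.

Step 1: flows [0->1,0->2] -> levels [10 5 11]
Step 2: flows [0->1,2->0] -> levels [10 6 10]
Step 3: flows [0->1,0=2] -> levels [9 7 10]
Step 4: flows [0->1,2->0] -> levels [9 8 9]
Step 5: flows [0->1,0=2] -> levels [8 9 9]
Step 6: flows [1->0,2->0] -> levels [10 8 8]
Step 7: flows [0->1,0->2] -> levels [8 9 9]
  -> period-2 cycle: step 7 state = step 5 state; never stabilizes
  -> state at step 30: (30-5) mod 2 = 1, same as step 6 -> [10 8 8]

Answer: 10 8 8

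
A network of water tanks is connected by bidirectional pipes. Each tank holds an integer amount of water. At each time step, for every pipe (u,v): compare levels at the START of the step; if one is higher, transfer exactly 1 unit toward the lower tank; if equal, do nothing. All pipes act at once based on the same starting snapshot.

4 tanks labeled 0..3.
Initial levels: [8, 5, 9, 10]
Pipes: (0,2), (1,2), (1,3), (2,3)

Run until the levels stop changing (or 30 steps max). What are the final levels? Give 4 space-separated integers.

Step 1: flows [2->0,2->1,3->1,3->2] -> levels [9 7 8 8]
Step 2: flows [0->2,2->1,3->1,2=3] -> levels [8 9 8 7]
Step 3: flows [0=2,1->2,1->3,2->3] -> levels [8 7 8 9]
Step 4: flows [0=2,2->1,3->1,3->2] -> levels [8 9 8 7]
  -> period-2 cycle: step 4 state = step 2 state; never stabilizes
  -> state at step 30: (30-2) mod 2 = 0, same as step 2 -> [8 9 8 7]

Answer: 8 9 8 7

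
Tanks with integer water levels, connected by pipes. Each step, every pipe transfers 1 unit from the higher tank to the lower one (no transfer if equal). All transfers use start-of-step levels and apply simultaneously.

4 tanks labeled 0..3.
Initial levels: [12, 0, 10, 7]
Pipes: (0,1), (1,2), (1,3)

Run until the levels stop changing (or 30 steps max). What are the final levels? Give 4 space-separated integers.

Answer: 8 5 8 8

Derivation:
Step 1: flows [0->1,2->1,3->1] -> levels [11 3 9 6]
Step 2: flows [0->1,2->1,3->1] -> levels [10 6 8 5]
Step 3: flows [0->1,2->1,1->3] -> levels [9 7 7 6]
Step 4: flows [0->1,1=2,1->3] -> levels [8 7 7 7]
Step 5: flows [0->1,1=2,1=3] -> levels [7 8 7 7]
Step 6: flows [1->0,1->2,1->3] -> levels [8 5 8 8]
Step 7: flows [0->1,2->1,3->1] -> levels [7 8 7 7]
  -> period-2 cycle: step 7 state = step 5 state; never stabilizes
  -> state at step 30: (30-5) mod 2 = 1, same as step 6 -> [8 5 8 8]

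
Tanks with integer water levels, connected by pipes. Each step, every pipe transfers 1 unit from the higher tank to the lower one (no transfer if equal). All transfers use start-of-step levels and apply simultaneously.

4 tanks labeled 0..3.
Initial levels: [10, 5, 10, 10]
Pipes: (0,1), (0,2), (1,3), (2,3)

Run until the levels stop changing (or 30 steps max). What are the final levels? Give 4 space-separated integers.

Step 1: flows [0->1,0=2,3->1,2=3] -> levels [9 7 10 9]
Step 2: flows [0->1,2->0,3->1,2->3] -> levels [9 9 8 9]
Step 3: flows [0=1,0->2,1=3,3->2] -> levels [8 9 10 8]
Step 4: flows [1->0,2->0,1->3,2->3] -> levels [10 7 8 10]
Step 5: flows [0->1,0->2,3->1,3->2] -> levels [8 9 10 8]
  -> period-2 cycle: step 5 state = step 3 state; never stabilizes
  -> state at step 30: (30-3) mod 2 = 1, same as step 4 -> [10 7 8 10]

Answer: 10 7 8 10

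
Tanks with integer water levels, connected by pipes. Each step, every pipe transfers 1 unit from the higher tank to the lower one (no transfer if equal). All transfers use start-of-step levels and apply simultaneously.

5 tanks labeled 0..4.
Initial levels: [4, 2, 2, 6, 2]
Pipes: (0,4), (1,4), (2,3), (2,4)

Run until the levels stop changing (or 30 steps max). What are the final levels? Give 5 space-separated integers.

Step 1: flows [0->4,1=4,3->2,2=4] -> levels [3 2 3 5 3]
Step 2: flows [0=4,4->1,3->2,2=4] -> levels [3 3 4 4 2]
Step 3: flows [0->4,1->4,2=3,2->4] -> levels [2 2 3 4 5]
Step 4: flows [4->0,4->1,3->2,4->2] -> levels [3 3 5 3 2]
Step 5: flows [0->4,1->4,2->3,2->4] -> levels [2 2 3 4 5]
  -> period-2 cycle: step 5 state = step 3 state; never stabilizes
  -> state at step 30: (30-3) mod 2 = 1, same as step 4 -> [3 3 5 3 2]

Answer: 3 3 5 3 2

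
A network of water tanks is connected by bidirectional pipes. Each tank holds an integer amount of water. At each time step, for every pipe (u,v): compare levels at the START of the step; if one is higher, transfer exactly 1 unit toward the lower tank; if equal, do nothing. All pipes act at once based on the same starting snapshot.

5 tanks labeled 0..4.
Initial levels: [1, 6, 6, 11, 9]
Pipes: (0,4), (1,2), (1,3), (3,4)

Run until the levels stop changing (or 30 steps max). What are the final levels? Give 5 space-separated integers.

Step 1: flows [4->0,1=2,3->1,3->4] -> levels [2 7 6 9 9]
Step 2: flows [4->0,1->2,3->1,3=4] -> levels [3 7 7 8 8]
Step 3: flows [4->0,1=2,3->1,3=4] -> levels [4 8 7 7 7]
Step 4: flows [4->0,1->2,1->3,3=4] -> levels [5 6 8 8 6]
Step 5: flows [4->0,2->1,3->1,3->4] -> levels [6 8 7 6 6]
Step 6: flows [0=4,1->2,1->3,3=4] -> levels [6 6 8 7 6]
Step 7: flows [0=4,2->1,3->1,3->4] -> levels [6 8 7 5 7]
Step 8: flows [4->0,1->2,1->3,4->3] -> levels [7 6 8 7 5]
Step 9: flows [0->4,2->1,3->1,3->4] -> levels [6 8 7 5 7]
  -> period-2 cycle: step 9 state = step 7 state; never stabilizes
  -> state at step 30: (30-7) mod 2 = 1, same as step 8 -> [7 6 8 7 5]

Answer: 7 6 8 7 5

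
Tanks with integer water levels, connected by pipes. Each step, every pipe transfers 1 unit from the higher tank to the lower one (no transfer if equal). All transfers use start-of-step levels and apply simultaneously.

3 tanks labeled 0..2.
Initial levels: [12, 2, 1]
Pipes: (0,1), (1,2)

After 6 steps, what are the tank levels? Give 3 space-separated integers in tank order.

Step 1: flows [0->1,1->2] -> levels [11 2 2]
Step 2: flows [0->1,1=2] -> levels [10 3 2]
Step 3: flows [0->1,1->2] -> levels [9 3 3]
Step 4: flows [0->1,1=2] -> levels [8 4 3]
Step 5: flows [0->1,1->2] -> levels [7 4 4]
Step 6: flows [0->1,1=2] -> levels [6 5 4]

Answer: 6 5 4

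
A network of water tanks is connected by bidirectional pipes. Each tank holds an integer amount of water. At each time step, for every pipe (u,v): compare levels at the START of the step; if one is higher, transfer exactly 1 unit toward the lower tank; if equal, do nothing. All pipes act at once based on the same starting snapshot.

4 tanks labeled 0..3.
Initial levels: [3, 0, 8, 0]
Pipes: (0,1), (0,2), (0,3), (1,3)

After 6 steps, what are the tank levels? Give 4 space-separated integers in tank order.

Step 1: flows [0->1,2->0,0->3,1=3] -> levels [2 1 7 1]
Step 2: flows [0->1,2->0,0->3,1=3] -> levels [1 2 6 2]
Step 3: flows [1->0,2->0,3->0,1=3] -> levels [4 1 5 1]
Step 4: flows [0->1,2->0,0->3,1=3] -> levels [3 2 4 2]
Step 5: flows [0->1,2->0,0->3,1=3] -> levels [2 3 3 3]
Step 6: flows [1->0,2->0,3->0,1=3] -> levels [5 2 2 2]

Answer: 5 2 2 2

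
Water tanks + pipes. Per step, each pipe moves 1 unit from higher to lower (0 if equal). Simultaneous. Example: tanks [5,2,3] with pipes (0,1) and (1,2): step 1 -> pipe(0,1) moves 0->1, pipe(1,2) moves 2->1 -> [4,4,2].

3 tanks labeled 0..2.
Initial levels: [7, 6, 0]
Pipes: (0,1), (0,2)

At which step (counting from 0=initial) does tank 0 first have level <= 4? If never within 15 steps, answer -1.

Answer: 4

Derivation:
Step 1: flows [0->1,0->2] -> levels [5 7 1]
Step 2: flows [1->0,0->2] -> levels [5 6 2]
Step 3: flows [1->0,0->2] -> levels [5 5 3]
Step 4: flows [0=1,0->2] -> levels [4 5 4]
Tank 0 first reaches <=4 at step 4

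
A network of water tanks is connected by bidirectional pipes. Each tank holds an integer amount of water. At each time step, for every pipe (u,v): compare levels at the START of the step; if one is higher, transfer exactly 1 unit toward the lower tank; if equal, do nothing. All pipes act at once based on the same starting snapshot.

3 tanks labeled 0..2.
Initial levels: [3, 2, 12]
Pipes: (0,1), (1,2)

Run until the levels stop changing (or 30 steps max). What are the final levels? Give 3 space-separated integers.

Step 1: flows [0->1,2->1] -> levels [2 4 11]
Step 2: flows [1->0,2->1] -> levels [3 4 10]
Step 3: flows [1->0,2->1] -> levels [4 4 9]
Step 4: flows [0=1,2->1] -> levels [4 5 8]
Step 5: flows [1->0,2->1] -> levels [5 5 7]
Step 6: flows [0=1,2->1] -> levels [5 6 6]
Step 7: flows [1->0,1=2] -> levels [6 5 6]
Step 8: flows [0->1,2->1] -> levels [5 7 5]
Step 9: flows [1->0,1->2] -> levels [6 5 6]
  -> period-2 cycle: step 9 state = step 7 state; never stabilizes
  -> state at step 30: (30-7) mod 2 = 1, same as step 8 -> [5 7 5]

Answer: 5 7 5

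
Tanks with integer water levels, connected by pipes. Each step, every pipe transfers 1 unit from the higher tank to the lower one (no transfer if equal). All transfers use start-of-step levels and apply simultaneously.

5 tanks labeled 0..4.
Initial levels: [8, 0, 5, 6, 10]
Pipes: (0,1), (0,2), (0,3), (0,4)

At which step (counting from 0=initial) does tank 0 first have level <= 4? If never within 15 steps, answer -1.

Step 1: flows [0->1,0->2,0->3,4->0] -> levels [6 1 6 7 9]
Step 2: flows [0->1,0=2,3->0,4->0] -> levels [7 2 6 6 8]
Step 3: flows [0->1,0->2,0->3,4->0] -> levels [5 3 7 7 7]
Step 4: flows [0->1,2->0,3->0,4->0] -> levels [7 4 6 6 6]
Step 5: flows [0->1,0->2,0->3,0->4] -> levels [3 5 7 7 7]
Tank 0 first reaches <=4 at step 5

Answer: 5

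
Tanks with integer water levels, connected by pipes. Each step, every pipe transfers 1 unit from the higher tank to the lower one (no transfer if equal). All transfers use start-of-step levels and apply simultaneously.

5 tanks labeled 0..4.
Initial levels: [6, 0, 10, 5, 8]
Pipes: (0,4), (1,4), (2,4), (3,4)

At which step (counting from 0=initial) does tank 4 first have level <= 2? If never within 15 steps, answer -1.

Answer: -1

Derivation:
Step 1: flows [4->0,4->1,2->4,4->3] -> levels [7 1 9 6 6]
Step 2: flows [0->4,4->1,2->4,3=4] -> levels [6 2 8 6 7]
Step 3: flows [4->0,4->1,2->4,4->3] -> levels [7 3 7 7 5]
Step 4: flows [0->4,4->1,2->4,3->4] -> levels [6 4 6 6 7]
Step 5: flows [4->0,4->1,4->2,4->3] -> levels [7 5 7 7 3]
Step 6: flows [0->4,1->4,2->4,3->4] -> levels [6 4 6 6 7]
  -> period-2 cycle (repeats step 4); tank 4 never drops to <=2
Tank 4 never reaches <=2 within 15 steps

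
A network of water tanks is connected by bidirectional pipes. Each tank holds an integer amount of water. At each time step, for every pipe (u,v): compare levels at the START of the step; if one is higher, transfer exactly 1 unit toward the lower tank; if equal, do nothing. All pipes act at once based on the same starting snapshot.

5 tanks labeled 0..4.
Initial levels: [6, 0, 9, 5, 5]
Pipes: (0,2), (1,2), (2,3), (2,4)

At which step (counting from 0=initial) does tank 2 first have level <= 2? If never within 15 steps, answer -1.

Answer: -1

Derivation:
Step 1: flows [2->0,2->1,2->3,2->4] -> levels [7 1 5 6 6]
Step 2: flows [0->2,2->1,3->2,4->2] -> levels [6 2 7 5 5]
Step 3: flows [2->0,2->1,2->3,2->4] -> levels [7 3 3 6 6]
Step 4: flows [0->2,1=2,3->2,4->2] -> levels [6 3 6 5 5]
Step 5: flows [0=2,2->1,2->3,2->4] -> levels [6 4 3 6 6]
Step 6: flows [0->2,1->2,3->2,4->2] -> levels [5 3 7 5 5]
Step 7: flows [2->0,2->1,2->3,2->4] -> levels [6 4 3 6 6]
  -> period-2 cycle (repeats step 5); tank 2 never drops to <=2
Tank 2 never reaches <=2 within 15 steps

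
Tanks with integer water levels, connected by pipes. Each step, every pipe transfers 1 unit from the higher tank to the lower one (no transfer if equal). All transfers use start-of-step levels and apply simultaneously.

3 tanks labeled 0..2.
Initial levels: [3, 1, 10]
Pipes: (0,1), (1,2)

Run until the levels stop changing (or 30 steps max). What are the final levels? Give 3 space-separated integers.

Answer: 5 4 5

Derivation:
Step 1: flows [0->1,2->1] -> levels [2 3 9]
Step 2: flows [1->0,2->1] -> levels [3 3 8]
Step 3: flows [0=1,2->1] -> levels [3 4 7]
Step 4: flows [1->0,2->1] -> levels [4 4 6]
Step 5: flows [0=1,2->1] -> levels [4 5 5]
Step 6: flows [1->0,1=2] -> levels [5 4 5]
Step 7: flows [0->1,2->1] -> levels [4 6 4]
Step 8: flows [1->0,1->2] -> levels [5 4 5]
  -> period-2 cycle: step 8 state = step 6 state; never stabilizes
  -> state at step 30: (30-6) mod 2 = 0, same as step 6 -> [5 4 5]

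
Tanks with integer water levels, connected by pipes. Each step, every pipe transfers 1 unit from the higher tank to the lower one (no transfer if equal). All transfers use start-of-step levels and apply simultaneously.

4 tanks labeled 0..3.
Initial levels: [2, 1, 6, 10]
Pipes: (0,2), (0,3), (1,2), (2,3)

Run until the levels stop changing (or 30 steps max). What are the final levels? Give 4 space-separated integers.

Step 1: flows [2->0,3->0,2->1,3->2] -> levels [4 2 5 8]
Step 2: flows [2->0,3->0,2->1,3->2] -> levels [6 3 4 6]
Step 3: flows [0->2,0=3,2->1,3->2] -> levels [5 4 5 5]
Step 4: flows [0=2,0=3,2->1,2=3] -> levels [5 5 4 5]
Step 5: flows [0->2,0=3,1->2,3->2] -> levels [4 4 7 4]
Step 6: flows [2->0,0=3,2->1,2->3] -> levels [5 5 4 5]
  -> period-2 cycle: step 6 state = step 4 state; never stabilizes
  -> state at step 30: (30-4) mod 2 = 0, same as step 4 -> [5 5 4 5]

Answer: 5 5 4 5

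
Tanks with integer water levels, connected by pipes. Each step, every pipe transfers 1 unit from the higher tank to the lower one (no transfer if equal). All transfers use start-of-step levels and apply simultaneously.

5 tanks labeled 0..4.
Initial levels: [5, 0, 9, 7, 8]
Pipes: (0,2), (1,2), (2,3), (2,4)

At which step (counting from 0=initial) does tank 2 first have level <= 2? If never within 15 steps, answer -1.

Answer: -1

Derivation:
Step 1: flows [2->0,2->1,2->3,2->4] -> levels [6 1 5 8 9]
Step 2: flows [0->2,2->1,3->2,4->2] -> levels [5 2 7 7 8]
Step 3: flows [2->0,2->1,2=3,4->2] -> levels [6 3 6 7 7]
Step 4: flows [0=2,2->1,3->2,4->2] -> levels [6 4 7 6 6]
Step 5: flows [2->0,2->1,2->3,2->4] -> levels [7 5 3 7 7]
Step 6: flows [0->2,1->2,3->2,4->2] -> levels [6 4 7 6 6]
  -> period-2 cycle (repeats step 4); tank 2 never drops to <=2
Tank 2 never reaches <=2 within 15 steps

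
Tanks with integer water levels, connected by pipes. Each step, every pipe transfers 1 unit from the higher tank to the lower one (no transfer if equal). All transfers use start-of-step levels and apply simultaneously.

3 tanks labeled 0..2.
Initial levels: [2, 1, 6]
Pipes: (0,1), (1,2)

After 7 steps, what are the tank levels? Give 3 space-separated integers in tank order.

Step 1: flows [0->1,2->1] -> levels [1 3 5]
Step 2: flows [1->0,2->1] -> levels [2 3 4]
Step 3: flows [1->0,2->1] -> levels [3 3 3]
Step 4: flows [0=1,1=2] -> levels [3 3 3]
  -> stable; steps 5..7 unchanged -> [3 3 3]

Answer: 3 3 3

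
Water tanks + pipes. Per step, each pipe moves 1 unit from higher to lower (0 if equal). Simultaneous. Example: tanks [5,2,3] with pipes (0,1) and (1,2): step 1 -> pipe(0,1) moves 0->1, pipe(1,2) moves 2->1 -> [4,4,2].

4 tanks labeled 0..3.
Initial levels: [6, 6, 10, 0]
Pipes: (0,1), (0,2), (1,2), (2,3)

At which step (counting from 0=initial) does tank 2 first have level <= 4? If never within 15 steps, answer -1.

Answer: 4

Derivation:
Step 1: flows [0=1,2->0,2->1,2->3] -> levels [7 7 7 1]
Step 2: flows [0=1,0=2,1=2,2->3] -> levels [7 7 6 2]
Step 3: flows [0=1,0->2,1->2,2->3] -> levels [6 6 7 3]
Step 4: flows [0=1,2->0,2->1,2->3] -> levels [7 7 4 4]
Tank 2 first reaches <=4 at step 4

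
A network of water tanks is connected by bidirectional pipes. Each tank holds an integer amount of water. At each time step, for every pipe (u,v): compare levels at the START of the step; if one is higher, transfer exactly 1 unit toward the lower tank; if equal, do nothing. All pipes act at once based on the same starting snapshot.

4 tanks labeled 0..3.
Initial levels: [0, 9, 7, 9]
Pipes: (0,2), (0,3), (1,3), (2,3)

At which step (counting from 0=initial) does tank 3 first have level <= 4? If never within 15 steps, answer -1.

Step 1: flows [2->0,3->0,1=3,3->2] -> levels [2 9 7 7]
Step 2: flows [2->0,3->0,1->3,2=3] -> levels [4 8 6 7]
Step 3: flows [2->0,3->0,1->3,3->2] -> levels [6 7 6 6]
Step 4: flows [0=2,0=3,1->3,2=3] -> levels [6 6 6 7]
Step 5: flows [0=2,3->0,3->1,3->2] -> levels [7 7 7 4]
Tank 3 first reaches <=4 at step 5

Answer: 5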